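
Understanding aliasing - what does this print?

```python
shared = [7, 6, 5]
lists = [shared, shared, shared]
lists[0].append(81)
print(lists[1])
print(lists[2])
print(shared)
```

Key concept: list of same reference.
Step by step:
`shared = [7, 6, 5]` → shared = [7, 6, 5]
`lists = [shared, shared, shared]` → lists = [[7, 6, 5], [7, 6, 5], [7, 6, 5]]
`lists[0].append(81)` → shared = [7, 6, 5, 81]; lists = [[7, 6, 5, 81], [7, 6, 5, 81], [7, 6, 5, 81]]
`print(lists[1])` → prints [7, 6, 5, 81]
`print(lists[2])` → prints [7, 6, 5, 81]
`print(shared)` → prints [7, 6, 5, 81]

Answer:
[7, 6, 5, 81]
[7, 6, 5, 81]
[7, 6, 5, 81]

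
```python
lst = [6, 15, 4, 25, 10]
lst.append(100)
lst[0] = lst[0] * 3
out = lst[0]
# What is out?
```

Trace:
`lst = [6, 15, 4, 25, 10]` → lst = [6, 15, 4, 25, 10]
`lst.append(100)` → lst = [6, 15, 4, 25, 10, 100]
`lst[0] = lst[0] * 3` → lst = [18, 15, 4, 25, 10, 100]
`out = lst[0]` → out = 18
So out = 18

Answer: 18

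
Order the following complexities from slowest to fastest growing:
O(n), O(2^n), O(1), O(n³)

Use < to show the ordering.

Ordered by growth rate: O(1) < O(n) < O(n³) < O(2^n)

Answer: O(1) < O(n) < O(n³) < O(2^n)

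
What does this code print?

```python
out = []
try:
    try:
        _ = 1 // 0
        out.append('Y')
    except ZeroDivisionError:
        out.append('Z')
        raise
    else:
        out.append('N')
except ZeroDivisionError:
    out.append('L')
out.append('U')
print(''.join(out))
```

Execution trace: 'Z' (inner except ZeroDivisionError) → 'L' (outer except ZeroDivisionError) → 'U' (after the try/except). Output: ZLU

Answer: ZLU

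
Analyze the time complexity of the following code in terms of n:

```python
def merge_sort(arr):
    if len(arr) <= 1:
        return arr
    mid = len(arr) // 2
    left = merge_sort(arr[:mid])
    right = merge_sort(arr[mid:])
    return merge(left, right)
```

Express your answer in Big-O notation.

This is Merge sort. Time complexity: O(n log n).

Answer: O(n log n)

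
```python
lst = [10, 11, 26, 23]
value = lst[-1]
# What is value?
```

Trace:
`lst = [10, 11, 26, 23]` → lst = [10, 11, 26, 23]
`value = lst[-1]` → value = 23
So value = 23

Answer: 23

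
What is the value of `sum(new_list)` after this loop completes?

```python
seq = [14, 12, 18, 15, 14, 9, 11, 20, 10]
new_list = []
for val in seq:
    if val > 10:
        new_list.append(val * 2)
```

Sum of doubled values > 10
`new_list` takes the values: [] → [28] → [28, 24] → [28, 24, 36] → [28, 24, 36, 30] → [28, 24, 36, 30, 28] → [28, 24, 36, 30, 28, 22] → [28, 24, 36, 30, 28, 22, 40]
So `sum(new_list)` = 208

Answer: 208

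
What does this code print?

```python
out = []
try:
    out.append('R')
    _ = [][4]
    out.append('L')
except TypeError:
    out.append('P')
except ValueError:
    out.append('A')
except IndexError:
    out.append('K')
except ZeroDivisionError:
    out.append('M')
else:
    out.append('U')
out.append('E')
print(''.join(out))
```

Execution trace: 'R' (try body) → 'K' (except IndexError) → 'E' (after the try/except). Output: RKE

Answer: RKE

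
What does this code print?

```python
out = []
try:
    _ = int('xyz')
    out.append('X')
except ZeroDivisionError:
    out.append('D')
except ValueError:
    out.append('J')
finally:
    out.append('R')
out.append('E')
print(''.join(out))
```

Execution trace: 'J' (except ValueError) → 'R' (finally) → 'E' (after the try/except). Output: JRE

Answer: JRE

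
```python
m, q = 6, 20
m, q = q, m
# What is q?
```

Trace:
`m, q = 6, 20` → m = 6; q = 20
`m, q = q, m` → m = 20; q = 6
So q = 6

Answer: 6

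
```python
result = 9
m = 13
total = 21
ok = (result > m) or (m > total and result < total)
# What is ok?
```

Trace:
`result = 9` → result = 9
`m = 13` → m = 13
`total = 21` → total = 21
`ok = (result > m) or (m > total and result < total)` → ok = False
So ok = False

Answer: False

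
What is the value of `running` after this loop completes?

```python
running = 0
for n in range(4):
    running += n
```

Sum of 0 to 3 = 6
`running` takes the values: 0 → 1 → 3 → 6

Answer: 6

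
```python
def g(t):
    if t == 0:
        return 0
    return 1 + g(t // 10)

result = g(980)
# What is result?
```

Count of digits of 980: 3

Answer: 3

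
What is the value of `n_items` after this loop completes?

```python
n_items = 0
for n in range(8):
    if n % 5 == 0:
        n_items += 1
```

Count numbers divisible by 5 in range(8)
`n_items` takes the values: 0 → 1 → 2

Answer: 2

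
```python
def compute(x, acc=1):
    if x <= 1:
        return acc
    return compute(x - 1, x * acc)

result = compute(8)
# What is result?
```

Accumulator trace (n, acc): (8, 1) -> (7, 8) -> (6, 56) -> (5, 336) -> (4, 1680) -> (3, 6720) -> (2, 20160) -> (1, 40320) -> return 40320

Answer: 40320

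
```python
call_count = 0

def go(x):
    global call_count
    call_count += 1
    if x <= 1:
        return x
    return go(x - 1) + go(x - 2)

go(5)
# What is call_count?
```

Calls(x) = 1 + Calls(x-1) + Calls(x-2); Calls(0)=Calls(1)=1. For x=5 this gives 15.

Answer: 15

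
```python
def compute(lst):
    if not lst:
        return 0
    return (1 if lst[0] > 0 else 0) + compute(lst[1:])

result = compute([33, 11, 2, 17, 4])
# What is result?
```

Count of positive elements in [33, 11, 2, 17, 4] = 5

Answer: 5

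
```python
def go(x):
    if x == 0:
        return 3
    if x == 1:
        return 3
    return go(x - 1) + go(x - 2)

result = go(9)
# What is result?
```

Build up from base cases: go(0)=3, go(1)=3, go(2)=6, go(3)=9, go(4)=15, go(5)=24, go(6)=39, ..., go(9)=165

Answer: 165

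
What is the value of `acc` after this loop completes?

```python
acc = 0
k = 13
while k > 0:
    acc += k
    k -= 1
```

Sum 13 down to 1
`acc` takes the values: 0 → 13 → 25 → 36 → 46 → 55 → 63 → 70 → 76 → 81 → 85 → 88 → 90 → 91

Answer: 91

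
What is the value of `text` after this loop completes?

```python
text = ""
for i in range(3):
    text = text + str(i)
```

Concatenate digits 0 to 2
`text` takes the values: "" → "0" → "01" → "012"

Answer: "012"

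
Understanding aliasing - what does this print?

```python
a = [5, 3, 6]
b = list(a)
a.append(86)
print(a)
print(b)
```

Key concept: list() constructor creates copy.
Step by step:
`a = [5, 3, 6]` → a = [5, 3, 6]
`b = list(a)` → b = [5, 3, 6]
`a.append(86)` → a = [5, 3, 6, 86]
`print(a)` → prints [5, 3, 6, 86]
`print(b)` → prints [5, 3, 6]

Answer:
[5, 3, 6, 86]
[5, 3, 6]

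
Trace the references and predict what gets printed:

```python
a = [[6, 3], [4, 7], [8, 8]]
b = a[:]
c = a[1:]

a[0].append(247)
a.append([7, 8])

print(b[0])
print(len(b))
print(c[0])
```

Key concept: slice with nested mutation.
Step by step:
`a = [[6, 3], [4, 7], [8, 8]]` → a = [[6, 3], [4, 7], [8, 8]]
`b = a[:]` → b = [[6, 3], [4, 7], [8, 8]]
`c = a[1:]` → c = [[4, 7], [8, 8]]
`a[0].append(247)` → a = [[6, 3, 247], [4, 7], [8, 8]]; b = [[6, 3, 247], [4, 7], [8, 8]]
`a.append([7, 8])` → a = [[6, 3, 247], [4, 7], [8, 8], [7, 8]]
`print(b[0])` → prints [6, 3, 247]
`print(len(b))` → prints 3
`print(c[0])` → prints [4, 7]

Answer:
[6, 3, 247]
3
[4, 7]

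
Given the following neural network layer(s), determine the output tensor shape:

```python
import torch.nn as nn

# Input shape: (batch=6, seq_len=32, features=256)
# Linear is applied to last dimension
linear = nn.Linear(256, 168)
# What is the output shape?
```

Input: (6, 32, 256) -> Output: (6, 32, 168)

Answer: (6, 32, 168)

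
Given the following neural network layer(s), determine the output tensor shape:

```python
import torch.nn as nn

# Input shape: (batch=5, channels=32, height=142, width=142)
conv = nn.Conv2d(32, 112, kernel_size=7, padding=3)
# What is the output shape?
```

Input: (5, 32, 142, 142) -> Output: (5, 112, 142, 142)

Answer: (5, 112, 142, 142)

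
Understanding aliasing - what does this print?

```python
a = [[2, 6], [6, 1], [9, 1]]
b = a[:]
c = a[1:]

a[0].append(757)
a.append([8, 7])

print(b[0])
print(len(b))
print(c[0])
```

Key concept: slice with nested mutation.
Step by step:
`a = [[2, 6], [6, 1], [9, 1]]` → a = [[2, 6], [6, 1], [9, 1]]
`b = a[:]` → b = [[2, 6], [6, 1], [9, 1]]
`c = a[1:]` → c = [[6, 1], [9, 1]]
`a[0].append(757)` → a = [[2, 6, 757], [6, 1], [9, 1]]; b = [[2, 6, 757], [6, 1], [9, 1]]
`a.append([8, 7])` → a = [[2, 6, 757], [6, 1], [9, 1], [8, 7]]
`print(b[0])` → prints [2, 6, 757]
`print(len(b))` → prints 3
`print(c[0])` → prints [6, 1]

Answer:
[2, 6, 757]
3
[6, 1]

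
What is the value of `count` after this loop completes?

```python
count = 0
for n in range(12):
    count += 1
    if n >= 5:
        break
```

Loop breaks when n reaches 5, count is 6
`count` takes the values: 0 → 1 → 2 → 3 → 4 → 5 → 6

Answer: 6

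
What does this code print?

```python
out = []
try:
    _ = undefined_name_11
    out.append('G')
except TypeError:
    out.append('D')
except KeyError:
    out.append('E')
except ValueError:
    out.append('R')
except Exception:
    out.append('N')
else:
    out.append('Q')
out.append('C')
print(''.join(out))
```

Execution trace: 'N' (except Exception) → 'C' (after the try/except). Output: NC

Answer: NC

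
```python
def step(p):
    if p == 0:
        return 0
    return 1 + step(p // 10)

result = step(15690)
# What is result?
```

Count of digits of 15690: 5

Answer: 5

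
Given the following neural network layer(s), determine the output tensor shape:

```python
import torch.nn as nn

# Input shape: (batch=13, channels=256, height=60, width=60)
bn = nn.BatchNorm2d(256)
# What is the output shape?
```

Input: (13, 256, 60, 60) -> Output: (13, 256, 60, 60)

Answer: (13, 256, 60, 60)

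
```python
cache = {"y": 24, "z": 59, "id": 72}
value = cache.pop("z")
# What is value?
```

Trace:
`cache = {"y": 24, "z": 59, "id": 72}` → cache = {'y': 24, 'z': 59, 'id': 72}
`value = cache.pop("z")` → cache = {'y': 24, 'id': 72}; value = 59
So value = 59

Answer: 59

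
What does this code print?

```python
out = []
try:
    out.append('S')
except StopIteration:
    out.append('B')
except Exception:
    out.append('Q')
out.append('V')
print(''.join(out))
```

Execution trace: 'S' (try body, no exception) → 'V' (after the try/except). Output: SV

Answer: SV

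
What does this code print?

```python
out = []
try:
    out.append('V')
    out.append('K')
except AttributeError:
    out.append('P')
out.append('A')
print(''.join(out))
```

Execution trace: 'V' (try body) → 'K' (try body, no exception) → 'A' (after the try/except). Output: VKA

Answer: VKA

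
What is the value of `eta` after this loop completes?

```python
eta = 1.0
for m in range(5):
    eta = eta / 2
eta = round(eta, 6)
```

Halving LR 5 times: 1 / 2^5
`eta` takes the values: 1.0 → 0.5 → 0.25 → 0.125 → 0.0625 → 0.03125

Answer: 0.03125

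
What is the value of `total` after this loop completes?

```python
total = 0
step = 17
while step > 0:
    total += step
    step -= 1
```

Sum 17 down to 1
`total` takes the values: 0 → 17 → 33 → 48 → 62 → 75 → 87 → 98 → 108 → 117 → 125 → 132 → 138 → 143 → 147 → 150 → 152 → 153

Answer: 153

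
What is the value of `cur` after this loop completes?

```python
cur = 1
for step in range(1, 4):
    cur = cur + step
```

Start at 1, add 1 through 3
`cur` takes the values: 1 → 2 → 4 → 7

Answer: 7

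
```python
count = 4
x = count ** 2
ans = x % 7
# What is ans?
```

Trace:
`count = 4` → count = 4
`x = count ** 2` → x = 16
`ans = x % 7` → ans = 2
So ans = 2

Answer: 2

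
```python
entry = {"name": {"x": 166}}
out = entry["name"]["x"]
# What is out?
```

Trace:
`entry = {"name": {"x": 166}}` → entry = {'name': {'x': 166}}
`out = entry["name"]["x"]` → out = 166
So out = 166

Answer: 166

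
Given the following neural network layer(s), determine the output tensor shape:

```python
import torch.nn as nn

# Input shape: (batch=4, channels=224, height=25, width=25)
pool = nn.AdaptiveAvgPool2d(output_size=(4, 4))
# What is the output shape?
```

Input: (4, 224, 25, 25) -> Output: (4, 224, 4, 4)

Answer: (4, 224, 4, 4)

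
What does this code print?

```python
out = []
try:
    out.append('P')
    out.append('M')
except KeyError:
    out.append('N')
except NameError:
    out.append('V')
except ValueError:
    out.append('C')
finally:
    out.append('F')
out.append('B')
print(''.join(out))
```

Execution trace: 'P' (try body) → 'M' (try body, no exception) → 'F' (finally) → 'B' (after the try/except). Output: PMFB

Answer: PMFB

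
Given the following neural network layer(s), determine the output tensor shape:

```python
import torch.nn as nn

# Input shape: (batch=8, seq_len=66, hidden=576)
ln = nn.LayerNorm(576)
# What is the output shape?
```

Input: (8, 66, 576) -> Output: (8, 66, 576)

Answer: (8, 66, 576)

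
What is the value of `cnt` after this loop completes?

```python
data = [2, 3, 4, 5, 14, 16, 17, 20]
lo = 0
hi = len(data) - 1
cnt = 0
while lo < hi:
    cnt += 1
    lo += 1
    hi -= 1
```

Iterations until pointers meet (list length 8)
`cnt` takes the values: 0 → 1 → 2 → 3 → 4

Answer: 4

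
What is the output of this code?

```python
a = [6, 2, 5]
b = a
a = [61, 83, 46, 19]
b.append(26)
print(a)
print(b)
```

Key concept: rebinding vs mutation: a is rebound to a new list, b still points at the original.
Step by step:
`a = [6, 2, 5]` → a = [6, 2, 5]
`b = a` → b = [6, 2, 5] (same object as a)
`a = [61, 83, 46, 19]` → a = [61, 83, 46, 19]
`b.append(26)` → b = [6, 2, 5, 26]
`print(a)` → prints [61, 83, 46, 19]
`print(b)` → prints [6, 2, 5, 26]

Answer:
[61, 83, 46, 19]
[6, 2, 5, 26]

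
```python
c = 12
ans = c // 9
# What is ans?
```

Trace:
`c = 12` → c = 12
`ans = c // 9` → ans = 1
So ans = 1

Answer: 1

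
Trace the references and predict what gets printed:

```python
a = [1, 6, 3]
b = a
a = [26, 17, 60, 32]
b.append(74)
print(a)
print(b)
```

Key concept: rebinding vs mutation: a is rebound to a new list, b still points at the original.
Step by step:
`a = [1, 6, 3]` → a = [1, 6, 3]
`b = a` → b = [1, 6, 3] (same object as a)
`a = [26, 17, 60, 32]` → a = [26, 17, 60, 32]
`b.append(74)` → b = [1, 6, 3, 74]
`print(a)` → prints [26, 17, 60, 32]
`print(b)` → prints [1, 6, 3, 74]

Answer:
[26, 17, 60, 32]
[1, 6, 3, 74]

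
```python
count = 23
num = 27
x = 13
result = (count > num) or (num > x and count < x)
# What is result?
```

Trace:
`count = 23` → count = 23
`num = 27` → num = 27
`x = 13` → x = 13
`result = (count > num) or (num > x and count < x)` → result = False
So result = False

Answer: False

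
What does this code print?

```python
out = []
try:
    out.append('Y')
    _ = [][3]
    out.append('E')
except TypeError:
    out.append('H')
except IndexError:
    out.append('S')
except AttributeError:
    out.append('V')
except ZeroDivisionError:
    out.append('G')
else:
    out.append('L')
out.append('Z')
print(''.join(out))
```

Execution trace: 'Y' (try body) → 'S' (except IndexError) → 'Z' (after the try/except). Output: YSZ

Answer: YSZ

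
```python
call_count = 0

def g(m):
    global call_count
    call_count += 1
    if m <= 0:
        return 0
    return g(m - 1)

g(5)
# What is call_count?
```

Linear recursion stepping by 1: 6 calls from m=5 down to ≤0.

Answer: 6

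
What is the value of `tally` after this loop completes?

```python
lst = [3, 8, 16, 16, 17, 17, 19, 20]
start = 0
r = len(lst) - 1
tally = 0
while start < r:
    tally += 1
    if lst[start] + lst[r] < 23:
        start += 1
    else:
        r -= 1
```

Steps to find pair summing to 23
`tally` takes the values: 0 → 1 → 2 → 3 → 4 → 5 → 6 → 7

Answer: 7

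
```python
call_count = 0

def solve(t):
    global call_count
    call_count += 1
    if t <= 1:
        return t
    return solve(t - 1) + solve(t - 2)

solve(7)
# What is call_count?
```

Calls(t) = 1 + Calls(t-1) + Calls(t-2); Calls(0)=Calls(1)=1. For t=7 this gives 41.

Answer: 41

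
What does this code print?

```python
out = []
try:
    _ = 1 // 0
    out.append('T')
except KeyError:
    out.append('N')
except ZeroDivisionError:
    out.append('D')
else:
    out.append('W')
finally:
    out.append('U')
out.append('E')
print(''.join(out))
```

Execution trace: 'D' (except ZeroDivisionError) → 'U' (finally) → 'E' (after the try/except). Output: DUE

Answer: DUE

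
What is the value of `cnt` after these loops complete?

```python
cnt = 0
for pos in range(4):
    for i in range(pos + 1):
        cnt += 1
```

Triangle: 1 + 2 + ... + 4
`cnt` takes the values: 0 → 1 → 2 → 3 → 4 → 5 → 6 → 7 → 8 → 9 → 10

Answer: 10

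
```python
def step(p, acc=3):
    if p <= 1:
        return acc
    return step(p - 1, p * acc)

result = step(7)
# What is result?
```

Accumulator trace (n, acc): (7, 3) -> (6, 21) -> (5, 126) -> (4, 630) -> (3, 2520) -> (2, 7560) -> (1, 15120) -> return 15120

Answer: 15120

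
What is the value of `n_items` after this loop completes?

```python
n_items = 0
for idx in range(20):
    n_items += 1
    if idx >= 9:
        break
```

Loop breaks when idx reaches 9, n_items is 10
`n_items` takes the values: 0 → 1 → 2 → 3 → 4 → 5 → 6 → 7 → 8 → 9 → 10

Answer: 10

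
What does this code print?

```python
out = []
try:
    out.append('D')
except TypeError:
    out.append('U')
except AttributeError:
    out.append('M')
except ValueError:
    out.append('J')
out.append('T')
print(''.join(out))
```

Execution trace: 'D' (try body, no exception) → 'T' (after the try/except). Output: DT

Answer: DT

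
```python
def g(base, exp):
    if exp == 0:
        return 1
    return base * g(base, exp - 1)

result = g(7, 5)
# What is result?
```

g(7, 5) = 7 * 7 * 7 * 7 * 7 = 16807

Answer: 16807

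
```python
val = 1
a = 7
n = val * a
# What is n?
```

Trace:
`val = 1` → val = 1
`a = 7` → a = 7
`n = val * a` → n = 7
So n = 7

Answer: 7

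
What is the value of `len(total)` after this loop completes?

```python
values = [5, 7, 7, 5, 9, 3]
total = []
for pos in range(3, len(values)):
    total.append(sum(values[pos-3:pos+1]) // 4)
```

Number of 4-element averages
`total` takes the values: [] → [6] → [6, 7] → [6, 7, 6]
So `len(total)` = 3

Answer: 3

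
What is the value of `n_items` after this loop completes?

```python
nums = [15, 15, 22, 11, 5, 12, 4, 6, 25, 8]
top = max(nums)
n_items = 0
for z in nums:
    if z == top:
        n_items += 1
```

Count of max value 25 in [15, 15, 22, 11, 5, 12, 4, 6, 25, 8]
`n_items` takes the values: 0 → 1

Answer: 1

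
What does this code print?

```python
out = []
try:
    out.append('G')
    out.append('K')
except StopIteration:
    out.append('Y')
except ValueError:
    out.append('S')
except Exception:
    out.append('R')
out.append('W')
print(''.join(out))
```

Execution trace: 'G' (try body) → 'K' (try body, no exception) → 'W' (after the try/except). Output: GKW

Answer: GKW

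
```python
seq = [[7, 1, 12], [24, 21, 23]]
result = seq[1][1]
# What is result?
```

Trace:
`seq = [[7, 1, 12], [24, 21, 23]]` → seq = [[7, 1, 12], [24, 21, 23]]
`result = seq[1][1]` → result = 21
So result = 21

Answer: 21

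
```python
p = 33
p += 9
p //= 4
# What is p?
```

Trace:
`p = 33` → p = 33
`p += 9` → p = 42
`p //= 4` → p = 10
So p = 10

Answer: 10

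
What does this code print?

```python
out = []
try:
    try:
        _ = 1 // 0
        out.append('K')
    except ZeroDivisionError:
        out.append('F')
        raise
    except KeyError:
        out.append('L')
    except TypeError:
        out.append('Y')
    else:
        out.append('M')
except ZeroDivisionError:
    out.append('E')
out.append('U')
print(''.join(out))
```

Execution trace: 'F' (inner except ZeroDivisionError) → 'E' (outer except ZeroDivisionError) → 'U' (after the try/except). Output: FEU

Answer: FEU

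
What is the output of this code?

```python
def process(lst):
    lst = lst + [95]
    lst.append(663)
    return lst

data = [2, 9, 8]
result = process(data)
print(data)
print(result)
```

Key concept: rebinding parameter vs mutation.
Step by step:
`data = [2, 9, 8]` → data = [2, 9, 8]
`result = process(data)` → result = [2, 9, 8, 95, 663]
`print(data)` → prints [2, 9, 8]
`print(result)` → prints [2, 9, 8, 95, 663]

Answer:
[2, 9, 8]
[2, 9, 8, 95, 663]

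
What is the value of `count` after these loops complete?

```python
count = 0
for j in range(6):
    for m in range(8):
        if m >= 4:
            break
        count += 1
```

Inner breaks at 4, outer runs 6 times
`count` takes the values: 0 → 1 → 2 → 3 → 4 → 5 → 6 → 7 → 8 → 9 → 10 → 11 → 12 → 13 → 14 → 15 → 16 → 17 → 18 → 19 → 20 → 21 → 22 → 23 → 24

Answer: 24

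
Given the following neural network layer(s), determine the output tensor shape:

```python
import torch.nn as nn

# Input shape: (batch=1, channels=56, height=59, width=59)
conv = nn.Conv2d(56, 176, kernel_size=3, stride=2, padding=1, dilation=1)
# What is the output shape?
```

Input: (1, 56, 59, 59) -> Output: (1, 176, 30, 30)

Answer: (1, 176, 30, 30)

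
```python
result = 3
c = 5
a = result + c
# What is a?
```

Trace:
`result = 3` → result = 3
`c = 5` → c = 5
`a = result + c` → a = 8
So a = 8

Answer: 8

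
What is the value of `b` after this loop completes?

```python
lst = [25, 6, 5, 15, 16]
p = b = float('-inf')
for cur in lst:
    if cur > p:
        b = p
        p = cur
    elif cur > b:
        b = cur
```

Second largest (with repeats) in [25, 6, 5, 15, 16]
`b` takes the values: -inf → 6 → 15 → 16

Answer: 16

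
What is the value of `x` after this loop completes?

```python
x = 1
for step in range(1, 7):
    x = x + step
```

Start at 1, add 1 through 6
`x` takes the values: 1 → 2 → 4 → 7 → 11 → 16 → 22

Answer: 22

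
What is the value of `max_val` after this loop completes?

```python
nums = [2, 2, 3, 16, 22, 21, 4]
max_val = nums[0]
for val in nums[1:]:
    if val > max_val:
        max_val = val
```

Maximum of [2, 2, 3, 16, 22, 21, 4]
`max_val` takes the values: 2 → 3 → 16 → 22

Answer: 22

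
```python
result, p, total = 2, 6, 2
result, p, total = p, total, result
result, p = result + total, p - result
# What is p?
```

Trace:
`result, p, total = 2, 6, 2` → result = 2; p = 6; total = 2
`result, p, total = p, total, result` → result = 6; p = 2; total = 2
`result, p = result + total, p - result` → result = 8; p = -4
So p = -4

Answer: -4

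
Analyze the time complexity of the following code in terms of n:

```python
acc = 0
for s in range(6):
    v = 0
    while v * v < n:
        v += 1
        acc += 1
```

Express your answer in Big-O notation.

Each loop level contributes: 1 × √n. Multiplying the contributions gives O(√n).

Answer: O(√n)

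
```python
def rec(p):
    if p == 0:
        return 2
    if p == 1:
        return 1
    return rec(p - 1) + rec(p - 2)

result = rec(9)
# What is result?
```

Build up from base cases: rec(0)=2, rec(1)=1, rec(2)=3, rec(3)=4, rec(4)=7, rec(5)=11, rec(6)=18, ..., rec(9)=76

Answer: 76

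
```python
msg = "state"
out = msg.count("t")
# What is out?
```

Trace:
`msg = "state"` → msg = 'state'
`out = msg.count("t")` → out = 2
So out = 2

Answer: 2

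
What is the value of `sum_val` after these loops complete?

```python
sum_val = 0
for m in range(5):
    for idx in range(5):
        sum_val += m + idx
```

Sum of all m+idx for m,idx in 5x5
`sum_val` takes the values: 0 → 1 → 3 → 6 → 10 → 11 → 13 → 16 → 20 → 25 → 27 → 30 → 34 → 39 → 45 → 48 → 52 → 57 → 63 → 70 → 74 → 79 → 85 → 92 → 100

Answer: 100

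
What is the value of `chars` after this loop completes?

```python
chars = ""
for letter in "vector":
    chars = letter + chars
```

Reverse 'vector'
`chars` takes the values: "" → "v" → "ev" → "cev" → "tcev" → "otcev" → "rotcev"

Answer: "rotcev"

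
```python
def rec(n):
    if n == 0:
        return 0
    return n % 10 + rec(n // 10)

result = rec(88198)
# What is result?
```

Sum of digits of 88198: 8 + 9 + 1 + 8 + 8 = 34

Answer: 34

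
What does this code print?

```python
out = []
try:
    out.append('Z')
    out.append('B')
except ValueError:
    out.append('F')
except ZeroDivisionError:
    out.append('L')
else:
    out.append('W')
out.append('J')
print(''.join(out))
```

Execution trace: 'Z' (try body) → 'B' (try body, no exception) → 'W' (else) → 'J' (after the try/except). Output: ZBWJ

Answer: ZBWJ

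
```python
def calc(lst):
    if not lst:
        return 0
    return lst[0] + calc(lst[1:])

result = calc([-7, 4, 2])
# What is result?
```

(-7) + 4 + 2 + 0 = -1

Answer: -1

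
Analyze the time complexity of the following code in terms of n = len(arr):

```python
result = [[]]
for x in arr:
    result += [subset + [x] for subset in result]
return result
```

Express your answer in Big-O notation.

This is subset (power-set) generation — 2^n subsets, each materialised as a list of up to n elements. Time complexity: O(n · 2^n).

Answer: O(n · 2^n)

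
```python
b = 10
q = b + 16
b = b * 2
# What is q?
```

Trace:
`b = 10` → b = 10
`q = b + 16` → q = 26
`b = b * 2` → b = 20
So q = 26

Answer: 26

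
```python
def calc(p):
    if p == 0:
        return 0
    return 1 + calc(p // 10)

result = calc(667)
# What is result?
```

Count of digits of 667: 3

Answer: 3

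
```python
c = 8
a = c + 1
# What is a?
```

Trace:
`c = 8` → c = 8
`a = c + 1` → a = 9
So a = 9

Answer: 9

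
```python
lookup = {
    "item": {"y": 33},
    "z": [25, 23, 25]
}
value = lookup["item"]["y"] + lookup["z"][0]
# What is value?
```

Trace:
`lookup = { ...` → lookup = {'item': {'y': 33}, 'z': [25, 23, 25]}
`value = lookup["item"]["y"] + lookup["z"][0]` → value = 58
So value = 58

Answer: 58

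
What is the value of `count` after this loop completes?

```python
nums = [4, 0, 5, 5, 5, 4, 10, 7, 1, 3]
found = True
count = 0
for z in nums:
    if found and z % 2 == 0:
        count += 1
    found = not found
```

Count even values at even positions
`count` takes the values: 0 → 1 → 2

Answer: 2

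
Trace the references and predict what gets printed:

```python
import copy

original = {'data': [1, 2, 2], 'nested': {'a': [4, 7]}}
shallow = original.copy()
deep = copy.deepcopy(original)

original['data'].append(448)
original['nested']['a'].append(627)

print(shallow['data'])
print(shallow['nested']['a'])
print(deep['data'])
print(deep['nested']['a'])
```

Key concept: comparing shallow vs deep copy.
Step by step:
`original = {'data': [1, 2, 2], 'nested': {'a': [4, 7]}}` → original = {'data': [1, 2, 2], 'nested': {'a': [4, 7]}}
`shallow = original.copy()` → shallow = {'data': [1, 2, 2], 'nested': {'a': [4, 7]}}
`deep = copy.deepcopy(original)` → deep = {'data': [1, 2, 2], 'nested': {'a': [4, 7]}}
`original['data'].append(448)` → original = {'data': [1, 2, 2, 448], 'nested': {'a': [4, 7]}}; shallow = {'data': [1, 2, 2, 448], 'nested': {'a': [4, 7]}}
`original['nested']['a'].append(627)` → original = {'data': [1, 2, 2, 448], 'nested': {'a': [4, 7, 627]}}; shallow = {'data': [1, 2, 2, 448], 'nested': {'a': [4, 7, 627]}}
`print(shallow['data'])` → prints [1, 2, 2, 448]
`print(shallow['nested']['a'])` → prints [4, 7, 627]
`print(deep['data'])` → prints [1, 2, 2]
`print(deep['nested']['a'])` → prints [4, 7]

Answer:
[1, 2, 2, 448]
[4, 7, 627]
[1, 2, 2]
[4, 7]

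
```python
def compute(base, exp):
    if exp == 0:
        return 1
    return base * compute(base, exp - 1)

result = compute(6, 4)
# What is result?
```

compute(6, 4) = 6 * 6 * 6 * 6 = 1296

Answer: 1296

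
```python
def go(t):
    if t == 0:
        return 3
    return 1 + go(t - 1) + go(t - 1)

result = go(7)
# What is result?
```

go(t) = 1 + 2·go(t-1), go(0)=3. Closed form: (3+1)·2^7 - 1 = 511.

Answer: 511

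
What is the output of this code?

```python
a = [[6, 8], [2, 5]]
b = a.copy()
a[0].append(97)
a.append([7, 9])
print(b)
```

Key concept: shallow copy with nested lists.
Step by step:
`a = [[6, 8], [2, 5]]` → a = [[6, 8], [2, 5]]
`b = a.copy()` → b = [[6, 8], [2, 5]]
`a[0].append(97)` → a = [[6, 8, 97], [2, 5]]; b = [[6, 8, 97], [2, 5]]
`a.append([7, 9])` → a = [[6, 8, 97], [2, 5], [7, 9]]
`print(b)` → prints [[6, 8, 97], [2, 5]]

Answer: [[6, 8, 97], [2, 5]]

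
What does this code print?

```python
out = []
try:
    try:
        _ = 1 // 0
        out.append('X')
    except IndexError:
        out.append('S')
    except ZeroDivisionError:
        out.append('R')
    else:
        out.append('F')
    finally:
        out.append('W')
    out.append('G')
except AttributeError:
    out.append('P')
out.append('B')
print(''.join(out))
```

Execution trace: 'R' (inner except ZeroDivisionError) → 'W' (inner finally) → 'G' (try body, no exception) → 'B' (after the try/except). Output: RWGB

Answer: RWGB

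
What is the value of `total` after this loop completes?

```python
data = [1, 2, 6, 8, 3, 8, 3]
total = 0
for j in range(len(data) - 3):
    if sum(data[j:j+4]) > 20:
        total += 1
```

Count windows with sum > 20
`total` takes the values: 0 → 1 → 2

Answer: 2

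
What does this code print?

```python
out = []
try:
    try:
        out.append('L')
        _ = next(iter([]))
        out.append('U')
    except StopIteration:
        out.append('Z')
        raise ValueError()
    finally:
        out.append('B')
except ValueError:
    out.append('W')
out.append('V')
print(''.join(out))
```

Execution trace: 'L' (inner try body) → 'Z' (inner except StopIteration) → 'B' (inner finally) → 'W' (outer except ValueError) → 'V' (after the try/except). Output: LZBWV

Answer: LZBWV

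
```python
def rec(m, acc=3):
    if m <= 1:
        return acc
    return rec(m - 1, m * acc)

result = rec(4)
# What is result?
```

Accumulator trace (n, acc): (4, 3) -> (3, 12) -> (2, 36) -> (1, 72) -> return 72

Answer: 72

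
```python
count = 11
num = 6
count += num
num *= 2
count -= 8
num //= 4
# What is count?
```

Trace:
`count = 11` → count = 11
`num = 6` → num = 6
`count += num` → count = 17
`num *= 2` → num = 12
`count -= 8` → count = 9
`num //= 4` → num = 3
So count = 9

Answer: 9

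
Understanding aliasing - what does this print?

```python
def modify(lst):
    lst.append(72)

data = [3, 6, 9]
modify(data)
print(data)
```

Key concept: function modifies passed list.
Step by step:
`data = [3, 6, 9]` → data = [3, 6, 9]
`modify(data)` → data = [3, 6, 9, 72]
`print(data)` → prints [3, 6, 9, 72]

Answer: [3, 6, 9, 72]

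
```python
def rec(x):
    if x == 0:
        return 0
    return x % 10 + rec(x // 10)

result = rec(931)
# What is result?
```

Sum of digits of 931: 1 + 3 + 9 = 13

Answer: 13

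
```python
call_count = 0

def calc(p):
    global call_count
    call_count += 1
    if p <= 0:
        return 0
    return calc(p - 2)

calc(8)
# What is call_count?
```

Linear recursion stepping by 2: 5 calls from p=8 down to ≤0.

Answer: 5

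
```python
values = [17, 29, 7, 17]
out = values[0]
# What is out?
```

Trace:
`values = [17, 29, 7, 17]` → values = [17, 29, 7, 17]
`out = values[0]` → out = 17
So out = 17

Answer: 17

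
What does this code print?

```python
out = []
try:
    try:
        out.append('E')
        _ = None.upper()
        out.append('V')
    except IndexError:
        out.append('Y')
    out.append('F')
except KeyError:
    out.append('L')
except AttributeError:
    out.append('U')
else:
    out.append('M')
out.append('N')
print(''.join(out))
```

Execution trace: 'E' (inner try body) → 'U' (except AttributeError) → 'N' (after the try/except). Output: EUN

Answer: EUN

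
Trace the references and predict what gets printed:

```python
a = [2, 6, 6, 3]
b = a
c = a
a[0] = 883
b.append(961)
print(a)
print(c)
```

Key concept: multiple aliases.
Step by step:
`a = [2, 6, 6, 3]` → a = [2, 6, 6, 3]
`b = a` → b = [2, 6, 6, 3] (same object as a)
`c = a` → c = [2, 6, 6, 3] (same object as a, b)
`a[0] = 883` → a = [883, 6, 6, 3] (same object as b, c); b = [883, 6, 6, 3] (same object as a, c); c = [883, 6, 6, 3] (same object as a, b)
`b.append(961)` → a = [883, 6, 6, 3, 961] (same object as b, c); b = [883, 6, 6, 3, 961] (same object as a, c); c = [883, 6, 6, 3, 961] (same object as a, b)
`print(a)` → prints [883, 6, 6, 3, 961]
`print(c)` → prints [883, 6, 6, 3, 961]

Answer:
[883, 6, 6, 3, 961]
[883, 6, 6, 3, 961]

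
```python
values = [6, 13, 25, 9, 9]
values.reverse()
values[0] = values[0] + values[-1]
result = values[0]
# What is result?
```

Trace:
`values = [6, 13, 25, 9, 9]` → values = [6, 13, 25, 9, 9]
`values.reverse()` → values = [9, 9, 25, 13, 6]
`values[0] = values[0] + values[-1]` → values = [15, 9, 25, 13, 6]
`result = values[0]` → result = 15
So result = 15

Answer: 15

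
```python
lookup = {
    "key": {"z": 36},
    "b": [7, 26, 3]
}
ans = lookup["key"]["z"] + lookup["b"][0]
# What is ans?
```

Trace:
`lookup = { ...` → lookup = {'key': {'z': 36}, 'b': [7, 26, 3]}
`ans = lookup["key"]["z"] + lookup["b"][0]` → ans = 43
So ans = 43

Answer: 43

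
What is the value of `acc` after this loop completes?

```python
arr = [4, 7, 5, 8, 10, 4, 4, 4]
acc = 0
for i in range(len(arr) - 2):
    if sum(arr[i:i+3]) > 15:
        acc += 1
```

Count windows with sum > 15
`acc` takes the values: 0 → 1 → 2 → 3 → 4 → 5

Answer: 5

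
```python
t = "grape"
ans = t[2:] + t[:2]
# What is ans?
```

Trace:
`t = "grape"` → t = 'grape'
`ans = t[2:] + t[:2]` → ans = 'apegr'
So ans = 'apegr'

Answer: 'apegr'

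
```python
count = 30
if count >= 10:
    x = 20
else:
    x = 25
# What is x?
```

Trace:
`count = 30` → count = 30
`if count >= 10: ...` → count >= 10 is True → x = 20
So x = 20

Answer: 20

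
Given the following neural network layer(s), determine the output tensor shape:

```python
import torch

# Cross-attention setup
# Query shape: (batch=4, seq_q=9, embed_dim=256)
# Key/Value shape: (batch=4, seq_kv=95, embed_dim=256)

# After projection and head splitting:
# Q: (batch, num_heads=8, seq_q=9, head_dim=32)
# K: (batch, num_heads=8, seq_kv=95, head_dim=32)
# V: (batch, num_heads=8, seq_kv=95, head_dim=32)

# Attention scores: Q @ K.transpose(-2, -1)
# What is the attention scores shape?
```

Input: (4, 9, 256) -> Output: (4, 8, 9, 95)

Answer: (4, 8, 9, 95)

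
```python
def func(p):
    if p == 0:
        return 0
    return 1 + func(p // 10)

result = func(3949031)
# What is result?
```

Count of digits of 3949031: 7

Answer: 7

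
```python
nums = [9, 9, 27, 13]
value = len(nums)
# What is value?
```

Trace:
`nums = [9, 9, 27, 13]` → nums = [9, 9, 27, 13]
`value = len(nums)` → value = 4
So value = 4

Answer: 4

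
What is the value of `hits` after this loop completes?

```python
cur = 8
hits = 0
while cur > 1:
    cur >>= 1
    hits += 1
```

Count right shifts until 1
`hits` takes the values: 0 → 1 → 2 → 3

Answer: 3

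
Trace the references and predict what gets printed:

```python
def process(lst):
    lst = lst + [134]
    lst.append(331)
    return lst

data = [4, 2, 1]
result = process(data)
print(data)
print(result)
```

Key concept: rebinding parameter vs mutation.
Step by step:
`data = [4, 2, 1]` → data = [4, 2, 1]
`result = process(data)` → result = [4, 2, 1, 134, 331]
`print(data)` → prints [4, 2, 1]
`print(result)` → prints [4, 2, 1, 134, 331]

Answer:
[4, 2, 1]
[4, 2, 1, 134, 331]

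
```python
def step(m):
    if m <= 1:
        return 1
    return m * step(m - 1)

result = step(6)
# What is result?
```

step(6) = 6 * 5 * 4 * 3 * 2 * 1 = 720

Answer: 720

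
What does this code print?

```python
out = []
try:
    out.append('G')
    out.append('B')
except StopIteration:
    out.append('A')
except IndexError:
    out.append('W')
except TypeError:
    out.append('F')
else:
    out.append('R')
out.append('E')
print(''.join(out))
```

Execution trace: 'G' (try body) → 'B' (try body, no exception) → 'R' (else) → 'E' (after the try/except). Output: GBRE

Answer: GBRE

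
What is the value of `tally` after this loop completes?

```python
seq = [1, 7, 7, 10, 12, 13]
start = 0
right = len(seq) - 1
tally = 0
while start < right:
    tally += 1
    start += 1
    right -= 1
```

Iterations until pointers meet (list length 6)
`tally` takes the values: 0 → 1 → 2 → 3

Answer: 3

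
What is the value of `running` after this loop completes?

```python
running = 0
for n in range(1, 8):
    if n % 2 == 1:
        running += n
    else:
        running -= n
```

Add odd, subtract even
`running` takes the values: 0 → 1 → -1 → 2 → -2 → 3 → -3 → 4

Answer: 4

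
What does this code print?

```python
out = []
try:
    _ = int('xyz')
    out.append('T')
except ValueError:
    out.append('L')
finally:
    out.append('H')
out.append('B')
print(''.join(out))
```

Execution trace: 'L' (except ValueError) → 'H' (finally) → 'B' (after the try/except). Output: LHB

Answer: LHB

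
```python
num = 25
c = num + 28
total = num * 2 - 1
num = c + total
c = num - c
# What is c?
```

Trace:
`num = 25` → num = 25
`c = num + 28` → c = 53
`total = num * 2 - 1` → total = 49
`num = c + total` → num = 102
`c = num - c` → c = 49
So c = 49

Answer: 49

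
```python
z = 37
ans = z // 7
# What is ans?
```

Trace:
`z = 37` → z = 37
`ans = z // 7` → ans = 5
So ans = 5

Answer: 5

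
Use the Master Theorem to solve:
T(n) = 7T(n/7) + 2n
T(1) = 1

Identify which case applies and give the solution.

a=7, b=7, f(n)=2n. log_7(7) = 1. Since c=1 = 1, Case 2 applies: T(n) = Θ(n^log_b(a) · log n) = O(n log n).

Answer: O(n log n) - Case 2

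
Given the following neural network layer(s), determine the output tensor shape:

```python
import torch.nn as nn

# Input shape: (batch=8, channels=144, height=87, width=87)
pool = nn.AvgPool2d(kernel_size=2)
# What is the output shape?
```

Input: (8, 144, 87, 87) -> Output: (8, 144, 43, 43)

Answer: (8, 144, 43, 43)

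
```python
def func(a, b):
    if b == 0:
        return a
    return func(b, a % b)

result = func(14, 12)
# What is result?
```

func(14, 12) -> func(12, 2) -> func(2, 0) -> 2

Answer: 2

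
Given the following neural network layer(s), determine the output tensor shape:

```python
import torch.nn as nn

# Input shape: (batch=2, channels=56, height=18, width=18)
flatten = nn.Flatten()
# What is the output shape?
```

Input: (2, 56, 18, 18) -> Output: (2, 18144)

Answer: (2, 18144)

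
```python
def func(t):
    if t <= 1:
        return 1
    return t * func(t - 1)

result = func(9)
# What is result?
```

func(9) = 9 * 8 * 7 * 6 * 5 * 4 * 3 * 2 * 1 = 362880

Answer: 362880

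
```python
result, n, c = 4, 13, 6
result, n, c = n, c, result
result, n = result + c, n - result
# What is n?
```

Trace:
`result, n, c = 4, 13, 6` → result = 4; n = 13; c = 6
`result, n, c = n, c, result` → result = 13; n = 6; c = 4
`result, n = result + c, n - result` → result = 17; n = -7
So n = -7

Answer: -7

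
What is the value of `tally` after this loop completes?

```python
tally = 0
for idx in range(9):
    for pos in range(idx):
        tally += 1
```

Triangle number: 0+1+2+...+8
`tally` takes the values: 0 → 1 → 2 → 3 → 4 → 5 → 6 → 7 → 8 → 9 → 10 → 11 → 12 → 13 → 14 → 15 → 16 → 17 → 18 → 19 → 20 → 21 → 22 → 23 → 24 → 25 → 26 → 27 → 28 → 29 → 30 → 31 → 32 → 33 → 34 → 35 → 36

Answer: 36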